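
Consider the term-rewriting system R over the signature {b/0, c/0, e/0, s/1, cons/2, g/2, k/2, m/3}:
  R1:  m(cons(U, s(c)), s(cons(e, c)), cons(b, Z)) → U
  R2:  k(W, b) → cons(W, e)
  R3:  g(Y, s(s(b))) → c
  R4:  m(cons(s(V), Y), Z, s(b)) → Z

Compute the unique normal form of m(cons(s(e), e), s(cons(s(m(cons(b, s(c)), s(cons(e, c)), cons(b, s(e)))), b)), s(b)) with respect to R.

1. m(cons(s(e), e), s(cons(s(m(cons(b, s(c)), s(cons(e, c)), cons(b, s(e)))), b)), s(b))  →  s(cons(s(m(cons(b, s(c)), s(cons(e, c)), cons(b, s(e)))), b))   [R4 at ε]
2. s(cons(s(m(cons(b, s(c)), s(cons(e, c)), cons(b, s(e)))), b))  →  s(cons(s(b), b))   [R1 at 1.1.1]

s(cons(s(b), b))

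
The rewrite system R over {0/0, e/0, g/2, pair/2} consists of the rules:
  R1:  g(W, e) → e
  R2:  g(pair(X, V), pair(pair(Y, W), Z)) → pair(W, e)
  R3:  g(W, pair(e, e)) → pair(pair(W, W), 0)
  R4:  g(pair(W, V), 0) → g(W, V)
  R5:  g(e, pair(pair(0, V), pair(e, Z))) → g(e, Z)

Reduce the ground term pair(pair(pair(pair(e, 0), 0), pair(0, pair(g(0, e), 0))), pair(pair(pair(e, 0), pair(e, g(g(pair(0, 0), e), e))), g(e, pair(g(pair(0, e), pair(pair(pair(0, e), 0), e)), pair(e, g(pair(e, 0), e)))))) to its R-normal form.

1. pair(pair(pair(pair(e, 0), 0), pair(0, pair(g(0, e), 0))), pair(pair(pair(e, 0), pair(e, g(g(pair(0, 0), e), e))), g(e, pair(g(pair(0, e), pair(pair(pair(0, e), 0), e)), pair(e, g(pair(e, 0), e))))))  →  pair(pair(pair(pair(e, 0), 0), pair(0, pair(e, 0))), pair(pair(pair(e, 0), pair(e, g(g(pair(0, 0), e), e))), g(e, pair(g(pair(0, e), pair(pair(pair(0, e), 0), e)), pair(e, g(pair(e, 0), e))))))   [R1 at 1.2.2.1]
2. pair(pair(pair(pair(e, 0), 0), pair(0, pair(e, 0))), pair(pair(pair(e, 0), pair(e, g(g(pair(0, 0), e), e))), g(e, pair(g(pair(0, e), pair(pair(pair(0, e), 0), e)), pair(e, g(pair(e, 0), e))))))  →  pair(pair(pair(pair(e, 0), 0), pair(0, pair(e, 0))), pair(pair(pair(e, 0), pair(e, e)), g(e, pair(g(pair(0, e), pair(pair(pair(0, e), 0), e)), pair(e, g(pair(e, 0), e))))))   [R1 at 2.1.2.2]
3. pair(pair(pair(pair(e, 0), 0), pair(0, pair(e, 0))), pair(pair(pair(e, 0), pair(e, e)), g(e, pair(g(pair(0, e), pair(pair(pair(0, e), 0), e)), pair(e, g(pair(e, 0), e))))))  →  pair(pair(pair(pair(e, 0), 0), pair(0, pair(e, 0))), pair(pair(pair(e, 0), pair(e, e)), g(e, pair(pair(0, e), pair(e, g(pair(e, 0), e))))))   [R2 at 2.2.2.1]
4. pair(pair(pair(pair(e, 0), 0), pair(0, pair(e, 0))), pair(pair(pair(e, 0), pair(e, e)), g(e, pair(pair(0, e), pair(e, g(pair(e, 0), e))))))  →  pair(pair(pair(pair(e, 0), 0), pair(0, pair(e, 0))), pair(pair(pair(e, 0), pair(e, e)), g(e, g(pair(e, 0), e))))   [R5 at 2.2]
5. pair(pair(pair(pair(e, 0), 0), pair(0, pair(e, 0))), pair(pair(pair(e, 0), pair(e, e)), g(e, g(pair(e, 0), e))))  →  pair(pair(pair(pair(e, 0), 0), pair(0, pair(e, 0))), pair(pair(pair(e, 0), pair(e, e)), g(e, e)))   [R1 at 2.2.2]
6. pair(pair(pair(pair(e, 0), 0), pair(0, pair(e, 0))), pair(pair(pair(e, 0), pair(e, e)), g(e, e)))  →  pair(pair(pair(pair(e, 0), 0), pair(0, pair(e, 0))), pair(pair(pair(e, 0), pair(e, e)), e))   [R1 at 2.2]

pair(pair(pair(pair(e, 0), 0), pair(0, pair(e, 0))), pair(pair(pair(e, 0), pair(e, e)), e))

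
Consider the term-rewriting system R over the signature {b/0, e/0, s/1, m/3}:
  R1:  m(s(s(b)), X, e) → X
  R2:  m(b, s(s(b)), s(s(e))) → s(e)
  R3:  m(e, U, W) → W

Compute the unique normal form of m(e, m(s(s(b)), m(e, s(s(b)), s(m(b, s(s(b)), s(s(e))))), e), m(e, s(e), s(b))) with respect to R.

1. m(e, m(s(s(b)), m(e, s(s(b)), s(m(b, s(s(b)), s(s(e))))), e), m(e, s(e), s(b)))  →  m(e, s(e), s(b))   [R3 at ε]
2. m(e, s(e), s(b))  →  s(b)   [R3 at ε]

s(b)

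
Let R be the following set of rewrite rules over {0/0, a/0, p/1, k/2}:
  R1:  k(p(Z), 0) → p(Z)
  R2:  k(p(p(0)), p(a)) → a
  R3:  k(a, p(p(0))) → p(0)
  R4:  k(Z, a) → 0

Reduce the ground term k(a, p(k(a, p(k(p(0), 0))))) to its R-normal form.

p(0)

1. k(a, p(k(a, p(k(p(0), 0)))))  →  k(a, p(k(a, p(p(0)))))   [R1 at 2.1.2.1]
2. k(a, p(k(a, p(p(0)))))  →  k(a, p(p(0)))   [R3 at 2.1]
3. k(a, p(p(0)))  →  p(0)   [R3 at ε]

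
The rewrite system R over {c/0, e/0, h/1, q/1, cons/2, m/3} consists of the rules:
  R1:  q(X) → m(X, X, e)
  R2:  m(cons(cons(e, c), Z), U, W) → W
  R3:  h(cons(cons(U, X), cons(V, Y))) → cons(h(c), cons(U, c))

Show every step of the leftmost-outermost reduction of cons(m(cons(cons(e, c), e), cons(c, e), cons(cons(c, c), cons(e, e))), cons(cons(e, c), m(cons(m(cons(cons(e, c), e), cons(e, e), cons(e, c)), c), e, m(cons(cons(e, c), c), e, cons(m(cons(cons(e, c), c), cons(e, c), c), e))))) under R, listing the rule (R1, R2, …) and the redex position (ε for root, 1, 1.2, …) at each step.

cons(cons(cons(c, c), cons(e, e)), cons(cons(e, c), cons(c, e)))

1. cons(m(cons(cons(e, c), e), cons(c, e), cons(cons(c, c), cons(e, e))), cons(cons(e, c), m(cons(m(cons(cons(e, c), e), cons(e, e), cons(e, c)), c), e, m(cons(cons(e, c), c), e, cons(m(cons(cons(e, c), c), cons(e, c), c), e)))))  →  cons(cons(cons(c, c), cons(e, e)), cons(cons(e, c), m(cons(m(cons(cons(e, c), e), cons(e, e), cons(e, c)), c), e, m(cons(cons(e, c), c), e, cons(m(cons(cons(e, c), c), cons(e, c), c), e)))))   [R2 at 1]
2. cons(cons(cons(c, c), cons(e, e)), cons(cons(e, c), m(cons(m(cons(cons(e, c), e), cons(e, e), cons(e, c)), c), e, m(cons(cons(e, c), c), e, cons(m(cons(cons(e, c), c), cons(e, c), c), e)))))  →  cons(cons(cons(c, c), cons(e, e)), cons(cons(e, c), m(cons(cons(e, c), c), e, m(cons(cons(e, c), c), e, cons(m(cons(cons(e, c), c), cons(e, c), c), e)))))   [R2 at 2.2.1.1]
3. cons(cons(cons(c, c), cons(e, e)), cons(cons(e, c), m(cons(cons(e, c), c), e, m(cons(cons(e, c), c), e, cons(m(cons(cons(e, c), c), cons(e, c), c), e)))))  →  cons(cons(cons(c, c), cons(e, e)), cons(cons(e, c), m(cons(cons(e, c), c), e, cons(m(cons(cons(e, c), c), cons(e, c), c), e))))   [R2 at 2.2]
4. cons(cons(cons(c, c), cons(e, e)), cons(cons(e, c), m(cons(cons(e, c), c), e, cons(m(cons(cons(e, c), c), cons(e, c), c), e))))  →  cons(cons(cons(c, c), cons(e, e)), cons(cons(e, c), cons(m(cons(cons(e, c), c), cons(e, c), c), e)))   [R2 at 2.2]
5. cons(cons(cons(c, c), cons(e, e)), cons(cons(e, c), cons(m(cons(cons(e, c), c), cons(e, c), c), e)))  →  cons(cons(cons(c, c), cons(e, e)), cons(cons(e, c), cons(c, e)))   [R2 at 2.2.1]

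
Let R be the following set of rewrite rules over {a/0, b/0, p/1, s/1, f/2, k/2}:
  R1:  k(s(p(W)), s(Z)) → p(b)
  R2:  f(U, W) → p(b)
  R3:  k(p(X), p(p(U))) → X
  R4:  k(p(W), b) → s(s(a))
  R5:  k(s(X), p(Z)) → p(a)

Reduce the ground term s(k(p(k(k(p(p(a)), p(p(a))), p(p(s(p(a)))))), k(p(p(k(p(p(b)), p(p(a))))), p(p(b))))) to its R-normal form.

1. s(k(p(k(k(p(p(a)), p(p(a))), p(p(s(p(a)))))), k(p(p(k(p(p(b)), p(p(a))))), p(p(b)))))  →  s(k(p(k(p(a), p(p(s(p(a)))))), k(p(p(k(p(p(b)), p(p(a))))), p(p(b)))))   [R3 at 1.1.1.1]
2. s(k(p(k(p(a), p(p(s(p(a)))))), k(p(p(k(p(p(b)), p(p(a))))), p(p(b)))))  →  s(k(p(a), k(p(p(k(p(p(b)), p(p(a))))), p(p(b)))))   [R3 at 1.1.1]
3. s(k(p(a), k(p(p(k(p(p(b)), p(p(a))))), p(p(b)))))  →  s(k(p(a), p(k(p(p(b)), p(p(a))))))   [R3 at 1.2]
4. s(k(p(a), p(k(p(p(b)), p(p(a))))))  →  s(k(p(a), p(p(b))))   [R3 at 1.2.1]
5. s(k(p(a), p(p(b))))  →  s(a)   [R3 at 1]

s(a)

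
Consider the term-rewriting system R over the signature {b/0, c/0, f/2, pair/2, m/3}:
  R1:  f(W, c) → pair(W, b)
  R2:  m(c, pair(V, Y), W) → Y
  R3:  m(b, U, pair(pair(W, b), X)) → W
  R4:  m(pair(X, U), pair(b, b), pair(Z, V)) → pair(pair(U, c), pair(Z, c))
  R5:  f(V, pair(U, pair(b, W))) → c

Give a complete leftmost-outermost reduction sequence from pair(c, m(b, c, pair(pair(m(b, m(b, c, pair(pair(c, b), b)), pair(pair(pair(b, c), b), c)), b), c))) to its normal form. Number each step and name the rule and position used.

1. pair(c, m(b, c, pair(pair(m(b, m(b, c, pair(pair(c, b), b)), pair(pair(pair(b, c), b), c)), b), c)))  →  pair(c, m(b, m(b, c, pair(pair(c, b), b)), pair(pair(pair(b, c), b), c)))   [R3 at 2]
2. pair(c, m(b, m(b, c, pair(pair(c, b), b)), pair(pair(pair(b, c), b), c)))  →  pair(c, pair(b, c))   [R3 at 2]

pair(c, pair(b, c))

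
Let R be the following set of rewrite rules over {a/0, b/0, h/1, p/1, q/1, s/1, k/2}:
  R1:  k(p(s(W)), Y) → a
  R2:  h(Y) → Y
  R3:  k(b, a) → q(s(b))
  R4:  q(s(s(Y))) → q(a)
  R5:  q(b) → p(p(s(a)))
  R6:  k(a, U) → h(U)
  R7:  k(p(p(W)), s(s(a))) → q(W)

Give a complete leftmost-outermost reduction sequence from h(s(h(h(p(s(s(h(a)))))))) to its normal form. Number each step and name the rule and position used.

s(p(s(s(a))))

1. h(s(h(h(p(s(s(h(a))))))))  →  s(h(h(p(s(s(h(a)))))))   [R2 at ε]
2. s(h(h(p(s(s(h(a)))))))  →  s(h(p(s(s(h(a))))))   [R2 at 1]
3. s(h(p(s(s(h(a))))))  →  s(p(s(s(h(a)))))   [R2 at 1]
4. s(p(s(s(h(a)))))  →  s(p(s(s(a))))   [R2 at 1.1.1.1]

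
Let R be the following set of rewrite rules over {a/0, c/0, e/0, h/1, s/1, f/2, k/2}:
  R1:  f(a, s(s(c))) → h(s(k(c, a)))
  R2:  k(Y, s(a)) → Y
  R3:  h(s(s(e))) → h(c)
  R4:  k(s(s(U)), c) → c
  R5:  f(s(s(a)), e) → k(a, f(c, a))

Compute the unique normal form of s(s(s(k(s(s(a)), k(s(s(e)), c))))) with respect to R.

1. s(s(s(k(s(s(a)), k(s(s(e)), c)))))  →  s(s(s(k(s(s(a)), c))))   [R4 at 1.1.1.2]
2. s(s(s(k(s(s(a)), c))))  →  s(s(s(c)))   [R4 at 1.1.1]

s(s(s(c)))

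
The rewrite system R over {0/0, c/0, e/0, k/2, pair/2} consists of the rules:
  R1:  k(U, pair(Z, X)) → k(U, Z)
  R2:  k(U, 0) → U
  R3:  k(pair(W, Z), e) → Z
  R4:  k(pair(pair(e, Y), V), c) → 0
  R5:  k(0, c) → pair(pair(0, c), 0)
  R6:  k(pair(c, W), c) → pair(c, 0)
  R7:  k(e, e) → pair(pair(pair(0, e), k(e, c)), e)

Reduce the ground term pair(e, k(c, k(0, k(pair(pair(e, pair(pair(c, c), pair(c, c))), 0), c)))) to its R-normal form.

pair(e, c)

1. pair(e, k(c, k(0, k(pair(pair(e, pair(pair(c, c), pair(c, c))), 0), c))))  →  pair(e, k(c, k(0, 0)))   [R4 at 2.2.2]
2. pair(e, k(c, k(0, 0)))  →  pair(e, k(c, 0))   [R2 at 2.2]
3. pair(e, k(c, 0))  →  pair(e, c)   [R2 at 2]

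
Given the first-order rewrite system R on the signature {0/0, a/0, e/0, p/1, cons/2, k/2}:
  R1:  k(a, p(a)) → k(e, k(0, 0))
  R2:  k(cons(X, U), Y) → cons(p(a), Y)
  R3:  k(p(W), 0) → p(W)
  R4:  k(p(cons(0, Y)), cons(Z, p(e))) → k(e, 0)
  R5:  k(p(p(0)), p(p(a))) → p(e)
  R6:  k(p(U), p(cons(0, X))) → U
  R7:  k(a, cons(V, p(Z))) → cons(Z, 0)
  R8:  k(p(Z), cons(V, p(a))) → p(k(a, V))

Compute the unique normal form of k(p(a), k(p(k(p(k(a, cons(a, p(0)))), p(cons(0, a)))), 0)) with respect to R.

1. k(p(a), k(p(k(p(k(a, cons(a, p(0)))), p(cons(0, a)))), 0))  →  k(p(a), p(k(p(k(a, cons(a, p(0)))), p(cons(0, a)))))   [R3 at 2]
2. k(p(a), p(k(p(k(a, cons(a, p(0)))), p(cons(0, a)))))  →  k(p(a), p(k(a, cons(a, p(0)))))   [R6 at 2.1]
3. k(p(a), p(k(a, cons(a, p(0)))))  →  k(p(a), p(cons(0, 0)))   [R7 at 2.1]
4. k(p(a), p(cons(0, 0)))  →  a   [R6 at ε]

a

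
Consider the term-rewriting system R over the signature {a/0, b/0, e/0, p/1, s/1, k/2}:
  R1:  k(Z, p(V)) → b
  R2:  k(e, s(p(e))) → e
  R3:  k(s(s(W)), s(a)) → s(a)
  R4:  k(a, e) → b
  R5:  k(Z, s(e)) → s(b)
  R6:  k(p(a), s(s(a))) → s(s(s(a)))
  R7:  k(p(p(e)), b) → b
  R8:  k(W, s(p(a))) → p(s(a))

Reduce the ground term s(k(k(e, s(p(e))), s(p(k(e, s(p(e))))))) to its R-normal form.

s(e)

1. s(k(k(e, s(p(e))), s(p(k(e, s(p(e)))))))  →  s(k(e, s(p(k(e, s(p(e)))))))   [R2 at 1.1]
2. s(k(e, s(p(k(e, s(p(e)))))))  →  s(k(e, s(p(e))))   [R2 at 1.2.1.1]
3. s(k(e, s(p(e))))  →  s(e)   [R2 at 1]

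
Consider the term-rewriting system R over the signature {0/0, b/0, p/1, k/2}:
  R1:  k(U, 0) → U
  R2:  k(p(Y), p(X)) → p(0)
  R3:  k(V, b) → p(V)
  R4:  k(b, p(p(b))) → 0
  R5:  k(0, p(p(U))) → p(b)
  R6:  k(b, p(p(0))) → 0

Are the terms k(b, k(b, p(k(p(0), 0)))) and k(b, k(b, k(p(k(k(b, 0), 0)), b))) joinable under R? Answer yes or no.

yes — NF(t₁) = b, NF(t₂) = b

Reduce t₁ = k(b, k(b, p(k(p(0), 0)))):
1. k(b, k(b, p(k(p(0), 0))))  →  k(b, k(b, p(p(0))))   [R1 at 2.2.1]
2. k(b, k(b, p(p(0))))  →  k(b, 0)   [R6 at 2]
3. k(b, 0)  →  b   [R1 at ε]

Reduce t₂ = k(b, k(b, k(p(k(k(b, 0), 0)), b))):
1. k(b, k(b, k(p(k(k(b, 0), 0)), b)))  →  k(b, k(b, p(p(k(k(b, 0), 0)))))   [R3 at 2.2]
2. k(b, k(b, p(p(k(k(b, 0), 0)))))  →  k(b, k(b, p(p(k(b, 0)))))   [R1 at 2.2.1.1]
3. k(b, k(b, p(p(k(b, 0)))))  →  k(b, k(b, p(p(b))))   [R1 at 2.2.1.1]
4. k(b, k(b, p(p(b))))  →  k(b, 0)   [R4 at 2]
5. k(b, 0)  →  b   [R1 at ε]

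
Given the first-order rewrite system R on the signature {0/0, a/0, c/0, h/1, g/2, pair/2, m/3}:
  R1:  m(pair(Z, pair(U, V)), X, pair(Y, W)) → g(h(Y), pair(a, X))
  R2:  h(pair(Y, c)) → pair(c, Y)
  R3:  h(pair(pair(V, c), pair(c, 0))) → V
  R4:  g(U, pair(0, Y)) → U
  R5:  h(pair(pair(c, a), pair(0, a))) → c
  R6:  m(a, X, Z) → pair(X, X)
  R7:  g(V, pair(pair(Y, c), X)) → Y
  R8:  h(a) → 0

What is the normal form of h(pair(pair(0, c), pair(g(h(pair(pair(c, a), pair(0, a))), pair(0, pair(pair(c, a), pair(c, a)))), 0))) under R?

0

1. h(pair(pair(0, c), pair(g(h(pair(pair(c, a), pair(0, a))), pair(0, pair(pair(c, a), pair(c, a)))), 0)))  →  h(pair(pair(0, c), pair(h(pair(pair(c, a), pair(0, a))), 0)))   [R4 at 1.2.1]
2. h(pair(pair(0, c), pair(h(pair(pair(c, a), pair(0, a))), 0)))  →  h(pair(pair(0, c), pair(c, 0)))   [R5 at 1.2.1]
3. h(pair(pair(0, c), pair(c, 0)))  →  0   [R3 at ε]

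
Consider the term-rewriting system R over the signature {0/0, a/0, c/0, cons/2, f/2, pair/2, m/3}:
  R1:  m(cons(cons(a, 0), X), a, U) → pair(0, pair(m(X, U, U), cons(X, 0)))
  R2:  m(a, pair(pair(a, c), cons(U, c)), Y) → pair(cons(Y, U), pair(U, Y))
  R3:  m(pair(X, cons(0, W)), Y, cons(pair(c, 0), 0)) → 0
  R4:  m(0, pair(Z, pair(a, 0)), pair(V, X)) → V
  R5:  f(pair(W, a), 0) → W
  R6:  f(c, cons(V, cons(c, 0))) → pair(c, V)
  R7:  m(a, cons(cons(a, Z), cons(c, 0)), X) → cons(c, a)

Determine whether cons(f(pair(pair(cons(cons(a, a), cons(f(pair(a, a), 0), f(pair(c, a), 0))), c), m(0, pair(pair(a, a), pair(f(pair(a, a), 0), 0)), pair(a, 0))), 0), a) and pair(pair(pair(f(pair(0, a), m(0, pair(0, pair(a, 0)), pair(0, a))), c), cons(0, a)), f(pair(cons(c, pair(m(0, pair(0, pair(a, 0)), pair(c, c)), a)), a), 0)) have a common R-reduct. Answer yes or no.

Reduce t₁ = cons(f(pair(pair(cons(cons(a, a), cons(f(pair(a, a), 0), f(pair(c, a), 0))), c), m(0, pair(pair(a, a), pair(f(pair(a, a), 0), 0)), pair(a, 0))), 0), a):
1. cons(f(pair(pair(cons(cons(a, a), cons(f(pair(a, a), 0), f(pair(c, a), 0))), c), m(0, pair(pair(a, a), pair(f(pair(a, a), 0), 0)), pair(a, 0))), 0), a)  →  cons(f(pair(pair(cons(cons(a, a), cons(a, f(pair(c, a), 0))), c), m(0, pair(pair(a, a), pair(f(pair(a, a), 0), 0)), pair(a, 0))), 0), a)   [R5 at 1.1.1.1.2.1]
2. cons(f(pair(pair(cons(cons(a, a), cons(a, f(pair(c, a), 0))), c), m(0, pair(pair(a, a), pair(f(pair(a, a), 0), 0)), pair(a, 0))), 0), a)  →  cons(f(pair(pair(cons(cons(a, a), cons(a, c)), c), m(0, pair(pair(a, a), pair(f(pair(a, a), 0), 0)), pair(a, 0))), 0), a)   [R5 at 1.1.1.1.2.2]
3. cons(f(pair(pair(cons(cons(a, a), cons(a, c)), c), m(0, pair(pair(a, a), pair(f(pair(a, a), 0), 0)), pair(a, 0))), 0), a)  →  cons(f(pair(pair(cons(cons(a, a), cons(a, c)), c), m(0, pair(pair(a, a), pair(a, 0)), pair(a, 0))), 0), a)   [R5 at 1.1.2.2.2.1]
4. cons(f(pair(pair(cons(cons(a, a), cons(a, c)), c), m(0, pair(pair(a, a), pair(a, 0)), pair(a, 0))), 0), a)  →  cons(f(pair(pair(cons(cons(a, a), cons(a, c)), c), a), 0), a)   [R4 at 1.1.2]
5. cons(f(pair(pair(cons(cons(a, a), cons(a, c)), c), a), 0), a)  →  cons(pair(cons(cons(a, a), cons(a, c)), c), a)   [R5 at 1]

Reduce t₂ = pair(pair(pair(f(pair(0, a), m(0, pair(0, pair(a, 0)), pair(0, a))), c), cons(0, a)), f(pair(cons(c, pair(m(0, pair(0, pair(a, 0)), pair(c, c)), a)), a), 0)):
1. pair(pair(pair(f(pair(0, a), m(0, pair(0, pair(a, 0)), pair(0, a))), c), cons(0, a)), f(pair(cons(c, pair(m(0, pair(0, pair(a, 0)), pair(c, c)), a)), a), 0))  →  pair(pair(pair(f(pair(0, a), 0), c), cons(0, a)), f(pair(cons(c, pair(m(0, pair(0, pair(a, 0)), pair(c, c)), a)), a), 0))   [R4 at 1.1.1.2]
2. pair(pair(pair(f(pair(0, a), 0), c), cons(0, a)), f(pair(cons(c, pair(m(0, pair(0, pair(a, 0)), pair(c, c)), a)), a), 0))  →  pair(pair(pair(0, c), cons(0, a)), f(pair(cons(c, pair(m(0, pair(0, pair(a, 0)), pair(c, c)), a)), a), 0))   [R5 at 1.1.1]
3. pair(pair(pair(0, c), cons(0, a)), f(pair(cons(c, pair(m(0, pair(0, pair(a, 0)), pair(c, c)), a)), a), 0))  →  pair(pair(pair(0, c), cons(0, a)), cons(c, pair(m(0, pair(0, pair(a, 0)), pair(c, c)), a)))   [R5 at 2]
4. pair(pair(pair(0, c), cons(0, a)), cons(c, pair(m(0, pair(0, pair(a, 0)), pair(c, c)), a)))  →  pair(pair(pair(0, c), cons(0, a)), cons(c, pair(c, a)))   [R4 at 2.2.1]

no — NF(t₁) = cons(pair(cons(cons(a, a), cons(a, c)), c), a), NF(t₂) = pair(pair(pair(0, c), cons(0, a)), cons(c, pair(c, a)))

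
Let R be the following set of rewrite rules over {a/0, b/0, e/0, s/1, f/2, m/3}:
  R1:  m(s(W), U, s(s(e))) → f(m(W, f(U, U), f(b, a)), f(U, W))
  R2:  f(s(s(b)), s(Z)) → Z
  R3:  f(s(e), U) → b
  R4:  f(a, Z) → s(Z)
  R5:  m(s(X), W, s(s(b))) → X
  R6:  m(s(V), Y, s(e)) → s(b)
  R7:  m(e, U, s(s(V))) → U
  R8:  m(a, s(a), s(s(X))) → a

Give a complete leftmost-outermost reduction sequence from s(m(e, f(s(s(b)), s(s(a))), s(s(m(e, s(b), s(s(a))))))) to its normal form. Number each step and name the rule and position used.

1. s(m(e, f(s(s(b)), s(s(a))), s(s(m(e, s(b), s(s(a)))))))  →  s(f(s(s(b)), s(s(a))))   [R7 at 1]
2. s(f(s(s(b)), s(s(a))))  →  s(s(a))   [R2 at 1]

s(s(a))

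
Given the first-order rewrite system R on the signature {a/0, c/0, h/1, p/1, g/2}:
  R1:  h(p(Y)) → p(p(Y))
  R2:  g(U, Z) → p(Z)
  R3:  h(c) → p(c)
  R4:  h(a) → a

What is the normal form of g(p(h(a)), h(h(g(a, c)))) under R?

p(p(p(p(c))))

1. g(p(h(a)), h(h(g(a, c))))  →  p(h(h(g(a, c))))   [R2 at ε]
2. p(h(h(g(a, c))))  →  p(h(h(p(c))))   [R2 at 1.1.1]
3. p(h(h(p(c))))  →  p(h(p(p(c))))   [R1 at 1.1]
4. p(h(p(p(c))))  →  p(p(p(p(c))))   [R1 at 1]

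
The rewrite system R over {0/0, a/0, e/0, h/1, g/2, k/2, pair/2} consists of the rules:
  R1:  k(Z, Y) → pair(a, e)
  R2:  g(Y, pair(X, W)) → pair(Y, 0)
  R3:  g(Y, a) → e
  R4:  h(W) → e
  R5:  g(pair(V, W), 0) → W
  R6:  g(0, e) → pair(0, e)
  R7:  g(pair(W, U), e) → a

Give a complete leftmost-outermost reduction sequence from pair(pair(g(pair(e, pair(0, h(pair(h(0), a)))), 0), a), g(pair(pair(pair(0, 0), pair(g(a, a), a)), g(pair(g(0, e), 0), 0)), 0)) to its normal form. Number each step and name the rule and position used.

pair(pair(pair(0, e), a), 0)

1. pair(pair(g(pair(e, pair(0, h(pair(h(0), a)))), 0), a), g(pair(pair(pair(0, 0), pair(g(a, a), a)), g(pair(g(0, e), 0), 0)), 0))  →  pair(pair(pair(0, h(pair(h(0), a))), a), g(pair(pair(pair(0, 0), pair(g(a, a), a)), g(pair(g(0, e), 0), 0)), 0))   [R5 at 1.1]
2. pair(pair(pair(0, h(pair(h(0), a))), a), g(pair(pair(pair(0, 0), pair(g(a, a), a)), g(pair(g(0, e), 0), 0)), 0))  →  pair(pair(pair(0, e), a), g(pair(pair(pair(0, 0), pair(g(a, a), a)), g(pair(g(0, e), 0), 0)), 0))   [R4 at 1.1.2]
3. pair(pair(pair(0, e), a), g(pair(pair(pair(0, 0), pair(g(a, a), a)), g(pair(g(0, e), 0), 0)), 0))  →  pair(pair(pair(0, e), a), g(pair(g(0, e), 0), 0))   [R5 at 2]
4. pair(pair(pair(0, e), a), g(pair(g(0, e), 0), 0))  →  pair(pair(pair(0, e), a), 0)   [R5 at 2]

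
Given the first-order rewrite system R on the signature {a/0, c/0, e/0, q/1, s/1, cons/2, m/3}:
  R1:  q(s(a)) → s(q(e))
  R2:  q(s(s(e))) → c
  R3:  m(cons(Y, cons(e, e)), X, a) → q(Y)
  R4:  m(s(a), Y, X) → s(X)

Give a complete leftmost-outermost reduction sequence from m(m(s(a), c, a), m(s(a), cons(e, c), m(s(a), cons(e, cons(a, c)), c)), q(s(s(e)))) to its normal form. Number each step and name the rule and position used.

1. m(m(s(a), c, a), m(s(a), cons(e, c), m(s(a), cons(e, cons(a, c)), c)), q(s(s(e))))  →  m(s(a), m(s(a), cons(e, c), m(s(a), cons(e, cons(a, c)), c)), q(s(s(e))))   [R4 at 1]
2. m(s(a), m(s(a), cons(e, c), m(s(a), cons(e, cons(a, c)), c)), q(s(s(e))))  →  s(q(s(s(e))))   [R4 at ε]
3. s(q(s(s(e))))  →  s(c)   [R2 at 1]

s(c)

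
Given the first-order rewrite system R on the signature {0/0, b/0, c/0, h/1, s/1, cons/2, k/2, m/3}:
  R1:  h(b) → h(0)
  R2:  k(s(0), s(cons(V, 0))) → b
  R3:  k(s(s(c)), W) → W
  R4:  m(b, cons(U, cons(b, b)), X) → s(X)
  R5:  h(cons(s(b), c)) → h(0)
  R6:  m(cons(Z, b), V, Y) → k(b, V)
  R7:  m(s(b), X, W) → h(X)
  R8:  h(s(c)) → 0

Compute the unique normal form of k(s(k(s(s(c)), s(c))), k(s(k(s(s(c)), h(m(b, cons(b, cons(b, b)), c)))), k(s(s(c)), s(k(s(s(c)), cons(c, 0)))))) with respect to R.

b

1. k(s(k(s(s(c)), s(c))), k(s(k(s(s(c)), h(m(b, cons(b, cons(b, b)), c)))), k(s(s(c)), s(k(s(s(c)), cons(c, 0))))))  →  k(s(s(c)), k(s(k(s(s(c)), h(m(b, cons(b, cons(b, b)), c)))), k(s(s(c)), s(k(s(s(c)), cons(c, 0))))))   [R3 at 1.1]
2. k(s(s(c)), k(s(k(s(s(c)), h(m(b, cons(b, cons(b, b)), c)))), k(s(s(c)), s(k(s(s(c)), cons(c, 0))))))  →  k(s(k(s(s(c)), h(m(b, cons(b, cons(b, b)), c)))), k(s(s(c)), s(k(s(s(c)), cons(c, 0)))))   [R3 at ε]
3. k(s(k(s(s(c)), h(m(b, cons(b, cons(b, b)), c)))), k(s(s(c)), s(k(s(s(c)), cons(c, 0)))))  →  k(s(h(m(b, cons(b, cons(b, b)), c))), k(s(s(c)), s(k(s(s(c)), cons(c, 0)))))   [R3 at 1.1]
4. k(s(h(m(b, cons(b, cons(b, b)), c))), k(s(s(c)), s(k(s(s(c)), cons(c, 0)))))  →  k(s(h(s(c))), k(s(s(c)), s(k(s(s(c)), cons(c, 0)))))   [R4 at 1.1.1]
5. k(s(h(s(c))), k(s(s(c)), s(k(s(s(c)), cons(c, 0)))))  →  k(s(0), k(s(s(c)), s(k(s(s(c)), cons(c, 0)))))   [R8 at 1.1]
6. k(s(0), k(s(s(c)), s(k(s(s(c)), cons(c, 0)))))  →  k(s(0), s(k(s(s(c)), cons(c, 0))))   [R3 at 2]
7. k(s(0), s(k(s(s(c)), cons(c, 0))))  →  k(s(0), s(cons(c, 0)))   [R3 at 2.1]
8. k(s(0), s(cons(c, 0)))  →  b   [R2 at ε]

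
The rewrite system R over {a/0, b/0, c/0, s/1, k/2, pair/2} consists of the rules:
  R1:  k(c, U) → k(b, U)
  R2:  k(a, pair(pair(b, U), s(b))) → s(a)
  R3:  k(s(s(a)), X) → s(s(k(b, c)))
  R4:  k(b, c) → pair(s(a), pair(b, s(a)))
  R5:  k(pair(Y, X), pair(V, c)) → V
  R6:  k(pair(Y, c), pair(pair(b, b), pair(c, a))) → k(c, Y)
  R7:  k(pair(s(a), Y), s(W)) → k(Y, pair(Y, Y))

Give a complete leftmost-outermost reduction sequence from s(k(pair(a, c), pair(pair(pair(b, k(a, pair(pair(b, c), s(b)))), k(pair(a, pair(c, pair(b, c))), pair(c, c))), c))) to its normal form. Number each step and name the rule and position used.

1. s(k(pair(a, c), pair(pair(pair(b, k(a, pair(pair(b, c), s(b)))), k(pair(a, pair(c, pair(b, c))), pair(c, c))), c)))  →  s(pair(pair(b, k(a, pair(pair(b, c), s(b)))), k(pair(a, pair(c, pair(b, c))), pair(c, c))))   [R5 at 1]
2. s(pair(pair(b, k(a, pair(pair(b, c), s(b)))), k(pair(a, pair(c, pair(b, c))), pair(c, c))))  →  s(pair(pair(b, s(a)), k(pair(a, pair(c, pair(b, c))), pair(c, c))))   [R2 at 1.1.2]
3. s(pair(pair(b, s(a)), k(pair(a, pair(c, pair(b, c))), pair(c, c))))  →  s(pair(pair(b, s(a)), c))   [R5 at 1.2]

s(pair(pair(b, s(a)), c))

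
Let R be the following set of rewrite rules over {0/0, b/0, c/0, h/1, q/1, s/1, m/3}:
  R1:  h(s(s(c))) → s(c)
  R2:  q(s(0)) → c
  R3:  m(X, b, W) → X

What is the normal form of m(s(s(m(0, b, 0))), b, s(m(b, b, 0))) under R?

1. m(s(s(m(0, b, 0))), b, s(m(b, b, 0)))  →  s(s(m(0, b, 0)))   [R3 at ε]
2. s(s(m(0, b, 0)))  →  s(s(0))   [R3 at 1.1]

s(s(0))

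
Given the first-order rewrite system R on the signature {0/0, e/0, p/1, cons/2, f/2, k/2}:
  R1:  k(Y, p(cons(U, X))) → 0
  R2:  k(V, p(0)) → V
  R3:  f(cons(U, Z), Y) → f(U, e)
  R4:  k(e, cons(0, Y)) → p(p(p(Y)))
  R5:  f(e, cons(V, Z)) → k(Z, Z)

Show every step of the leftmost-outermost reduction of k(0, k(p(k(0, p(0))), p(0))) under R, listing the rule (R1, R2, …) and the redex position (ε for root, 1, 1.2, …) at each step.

1. k(0, k(p(k(0, p(0))), p(0)))  →  k(0, p(k(0, p(0))))   [R2 at 2]
2. k(0, p(k(0, p(0))))  →  k(0, p(0))   [R2 at 2.1]
3. k(0, p(0))  →  0   [R2 at ε]

0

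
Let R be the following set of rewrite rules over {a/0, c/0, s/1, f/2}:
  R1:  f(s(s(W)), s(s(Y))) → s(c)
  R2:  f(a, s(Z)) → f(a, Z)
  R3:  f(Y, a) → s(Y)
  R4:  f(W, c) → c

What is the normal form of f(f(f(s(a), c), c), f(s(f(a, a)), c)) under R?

c

1. f(f(f(s(a), c), c), f(s(f(a, a)), c))  →  f(c, f(s(f(a, a)), c))   [R4 at 1]
2. f(c, f(s(f(a, a)), c))  →  f(c, c)   [R4 at 2]
3. f(c, c)  →  c   [R4 at ε]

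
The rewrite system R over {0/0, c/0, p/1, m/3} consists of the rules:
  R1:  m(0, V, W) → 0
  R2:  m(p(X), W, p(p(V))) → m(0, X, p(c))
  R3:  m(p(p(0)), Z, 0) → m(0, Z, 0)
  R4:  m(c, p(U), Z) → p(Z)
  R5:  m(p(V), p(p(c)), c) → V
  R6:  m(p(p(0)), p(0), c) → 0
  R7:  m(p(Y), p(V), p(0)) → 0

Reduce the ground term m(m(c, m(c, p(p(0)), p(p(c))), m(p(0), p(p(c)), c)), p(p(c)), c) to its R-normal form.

0

1. m(m(c, m(c, p(p(0)), p(p(c))), m(p(0), p(p(c)), c)), p(p(c)), c)  →  m(m(c, p(p(p(c))), m(p(0), p(p(c)), c)), p(p(c)), c)   [R4 at 1.2]
2. m(m(c, p(p(p(c))), m(p(0), p(p(c)), c)), p(p(c)), c)  →  m(p(m(p(0), p(p(c)), c)), p(p(c)), c)   [R4 at 1]
3. m(p(m(p(0), p(p(c)), c)), p(p(c)), c)  →  m(p(0), p(p(c)), c)   [R5 at ε]
4. m(p(0), p(p(c)), c)  →  0   [R5 at ε]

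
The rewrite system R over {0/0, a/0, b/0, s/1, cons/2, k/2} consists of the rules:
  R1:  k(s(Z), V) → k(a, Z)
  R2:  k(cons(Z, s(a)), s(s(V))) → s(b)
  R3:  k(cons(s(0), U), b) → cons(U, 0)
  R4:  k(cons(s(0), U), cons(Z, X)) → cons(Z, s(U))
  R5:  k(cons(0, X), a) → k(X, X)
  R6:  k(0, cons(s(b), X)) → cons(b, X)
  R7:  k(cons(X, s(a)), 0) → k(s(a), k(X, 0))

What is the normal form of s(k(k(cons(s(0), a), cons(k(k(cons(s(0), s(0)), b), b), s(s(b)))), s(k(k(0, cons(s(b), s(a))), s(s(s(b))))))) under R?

s(s(b))

1. s(k(k(cons(s(0), a), cons(k(k(cons(s(0), s(0)), b), b), s(s(b)))), s(k(k(0, cons(s(b), s(a))), s(s(s(b)))))))  →  s(k(cons(k(k(cons(s(0), s(0)), b), b), s(a)), s(k(k(0, cons(s(b), s(a))), s(s(s(b)))))))   [R4 at 1.1]
2. s(k(cons(k(k(cons(s(0), s(0)), b), b), s(a)), s(k(k(0, cons(s(b), s(a))), s(s(s(b)))))))  →  s(k(cons(k(cons(s(0), 0), b), s(a)), s(k(k(0, cons(s(b), s(a))), s(s(s(b)))))))   [R3 at 1.1.1.1]
3. s(k(cons(k(cons(s(0), 0), b), s(a)), s(k(k(0, cons(s(b), s(a))), s(s(s(b)))))))  →  s(k(cons(cons(0, 0), s(a)), s(k(k(0, cons(s(b), s(a))), s(s(s(b)))))))   [R3 at 1.1.1]
4. s(k(cons(cons(0, 0), s(a)), s(k(k(0, cons(s(b), s(a))), s(s(s(b)))))))  →  s(k(cons(cons(0, 0), s(a)), s(k(cons(b, s(a)), s(s(s(b)))))))   [R6 at 1.2.1.1]
5. s(k(cons(cons(0, 0), s(a)), s(k(cons(b, s(a)), s(s(s(b)))))))  →  s(k(cons(cons(0, 0), s(a)), s(s(b))))   [R2 at 1.2.1]
6. s(k(cons(cons(0, 0), s(a)), s(s(b))))  →  s(s(b))   [R2 at 1]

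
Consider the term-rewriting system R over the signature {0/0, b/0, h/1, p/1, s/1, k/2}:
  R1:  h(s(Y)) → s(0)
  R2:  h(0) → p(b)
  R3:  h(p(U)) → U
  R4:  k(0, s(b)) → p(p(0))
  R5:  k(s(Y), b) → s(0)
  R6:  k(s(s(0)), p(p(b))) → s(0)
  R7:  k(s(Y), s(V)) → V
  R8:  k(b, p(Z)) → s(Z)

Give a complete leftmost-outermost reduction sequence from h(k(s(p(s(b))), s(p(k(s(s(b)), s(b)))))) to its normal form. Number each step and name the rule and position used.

b

1. h(k(s(p(s(b))), s(p(k(s(s(b)), s(b))))))  →  h(p(k(s(s(b)), s(b))))   [R7 at 1]
2. h(p(k(s(s(b)), s(b))))  →  k(s(s(b)), s(b))   [R3 at ε]
3. k(s(s(b)), s(b))  →  b   [R7 at ε]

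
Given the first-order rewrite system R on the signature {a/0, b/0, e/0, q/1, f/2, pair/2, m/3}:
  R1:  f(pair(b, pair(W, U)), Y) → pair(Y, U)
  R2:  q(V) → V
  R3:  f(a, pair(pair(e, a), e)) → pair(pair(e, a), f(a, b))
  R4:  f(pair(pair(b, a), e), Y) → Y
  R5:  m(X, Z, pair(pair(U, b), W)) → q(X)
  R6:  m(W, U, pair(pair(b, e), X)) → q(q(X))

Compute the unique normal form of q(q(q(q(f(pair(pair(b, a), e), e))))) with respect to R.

e

1. q(q(q(q(f(pair(pair(b, a), e), e)))))  →  q(q(q(f(pair(pair(b, a), e), e))))   [R2 at ε]
2. q(q(q(f(pair(pair(b, a), e), e))))  →  q(q(f(pair(pair(b, a), e), e)))   [R2 at ε]
3. q(q(f(pair(pair(b, a), e), e)))  →  q(f(pair(pair(b, a), e), e))   [R2 at ε]
4. q(f(pair(pair(b, a), e), e))  →  f(pair(pair(b, a), e), e)   [R2 at ε]
5. f(pair(pair(b, a), e), e)  →  e   [R4 at ε]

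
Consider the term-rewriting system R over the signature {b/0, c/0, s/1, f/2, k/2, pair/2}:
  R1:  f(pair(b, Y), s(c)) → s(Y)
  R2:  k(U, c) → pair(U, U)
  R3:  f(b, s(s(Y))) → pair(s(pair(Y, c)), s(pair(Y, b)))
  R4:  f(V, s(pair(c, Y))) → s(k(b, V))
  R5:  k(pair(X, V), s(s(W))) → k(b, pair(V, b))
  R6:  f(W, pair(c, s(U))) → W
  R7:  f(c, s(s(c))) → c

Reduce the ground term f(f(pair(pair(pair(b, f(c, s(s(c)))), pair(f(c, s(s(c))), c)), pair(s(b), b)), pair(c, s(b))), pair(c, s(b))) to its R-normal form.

1. f(f(pair(pair(pair(b, f(c, s(s(c)))), pair(f(c, s(s(c))), c)), pair(s(b), b)), pair(c, s(b))), pair(c, s(b)))  →  f(pair(pair(pair(b, f(c, s(s(c)))), pair(f(c, s(s(c))), c)), pair(s(b), b)), pair(c, s(b)))   [R6 at ε]
2. f(pair(pair(pair(b, f(c, s(s(c)))), pair(f(c, s(s(c))), c)), pair(s(b), b)), pair(c, s(b)))  →  pair(pair(pair(b, f(c, s(s(c)))), pair(f(c, s(s(c))), c)), pair(s(b), b))   [R6 at ε]
3. pair(pair(pair(b, f(c, s(s(c)))), pair(f(c, s(s(c))), c)), pair(s(b), b))  →  pair(pair(pair(b, c), pair(f(c, s(s(c))), c)), pair(s(b), b))   [R7 at 1.1.2]
4. pair(pair(pair(b, c), pair(f(c, s(s(c))), c)), pair(s(b), b))  →  pair(pair(pair(b, c), pair(c, c)), pair(s(b), b))   [R7 at 1.2.1]

pair(pair(pair(b, c), pair(c, c)), pair(s(b), b))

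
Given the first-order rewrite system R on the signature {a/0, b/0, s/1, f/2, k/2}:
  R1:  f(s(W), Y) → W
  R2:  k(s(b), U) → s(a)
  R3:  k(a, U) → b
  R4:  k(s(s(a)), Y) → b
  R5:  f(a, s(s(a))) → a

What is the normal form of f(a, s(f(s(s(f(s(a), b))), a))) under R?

a

1. f(a, s(f(s(s(f(s(a), b))), a)))  →  f(a, s(s(f(s(a), b))))   [R1 at 2.1]
2. f(a, s(s(f(s(a), b))))  →  f(a, s(s(a)))   [R1 at 2.1.1]
3. f(a, s(s(a)))  →  a   [R5 at ε]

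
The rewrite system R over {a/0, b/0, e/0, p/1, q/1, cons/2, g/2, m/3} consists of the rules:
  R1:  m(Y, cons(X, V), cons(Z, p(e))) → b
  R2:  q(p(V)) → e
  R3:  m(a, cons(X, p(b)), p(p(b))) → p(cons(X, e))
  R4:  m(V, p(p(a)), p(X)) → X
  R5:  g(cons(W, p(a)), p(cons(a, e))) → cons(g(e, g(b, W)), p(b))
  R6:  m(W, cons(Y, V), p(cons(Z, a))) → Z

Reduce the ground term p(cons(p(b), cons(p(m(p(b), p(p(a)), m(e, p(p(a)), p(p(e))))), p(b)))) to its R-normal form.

1. p(cons(p(b), cons(p(m(p(b), p(p(a)), m(e, p(p(a)), p(p(e))))), p(b))))  →  p(cons(p(b), cons(p(m(p(b), p(p(a)), p(e))), p(b))))   [R4 at 1.2.1.1.3]
2. p(cons(p(b), cons(p(m(p(b), p(p(a)), p(e))), p(b))))  →  p(cons(p(b), cons(p(e), p(b))))   [R4 at 1.2.1.1]

p(cons(p(b), cons(p(e), p(b))))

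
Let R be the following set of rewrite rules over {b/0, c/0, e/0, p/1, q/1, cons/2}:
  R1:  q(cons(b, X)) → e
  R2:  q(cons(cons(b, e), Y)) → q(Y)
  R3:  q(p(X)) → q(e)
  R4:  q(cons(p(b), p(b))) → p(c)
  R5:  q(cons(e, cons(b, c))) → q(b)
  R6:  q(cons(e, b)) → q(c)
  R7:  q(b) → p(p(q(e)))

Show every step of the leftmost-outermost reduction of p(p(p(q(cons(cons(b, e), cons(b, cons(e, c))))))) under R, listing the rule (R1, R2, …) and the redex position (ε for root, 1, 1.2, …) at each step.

1. p(p(p(q(cons(cons(b, e), cons(b, cons(e, c)))))))  →  p(p(p(q(cons(b, cons(e, c))))))   [R2 at 1.1.1]
2. p(p(p(q(cons(b, cons(e, c))))))  →  p(p(p(e)))   [R1 at 1.1.1]

p(p(p(e)))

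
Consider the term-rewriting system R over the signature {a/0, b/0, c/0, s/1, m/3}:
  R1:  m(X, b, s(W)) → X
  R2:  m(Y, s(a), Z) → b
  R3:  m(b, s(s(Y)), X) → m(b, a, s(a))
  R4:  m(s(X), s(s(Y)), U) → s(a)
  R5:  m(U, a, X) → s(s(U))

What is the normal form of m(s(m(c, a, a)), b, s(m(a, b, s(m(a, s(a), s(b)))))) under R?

s(s(s(c)))

1. m(s(m(c, a, a)), b, s(m(a, b, s(m(a, s(a), s(b))))))  →  s(m(c, a, a))   [R1 at ε]
2. s(m(c, a, a))  →  s(s(s(c)))   [R5 at 1]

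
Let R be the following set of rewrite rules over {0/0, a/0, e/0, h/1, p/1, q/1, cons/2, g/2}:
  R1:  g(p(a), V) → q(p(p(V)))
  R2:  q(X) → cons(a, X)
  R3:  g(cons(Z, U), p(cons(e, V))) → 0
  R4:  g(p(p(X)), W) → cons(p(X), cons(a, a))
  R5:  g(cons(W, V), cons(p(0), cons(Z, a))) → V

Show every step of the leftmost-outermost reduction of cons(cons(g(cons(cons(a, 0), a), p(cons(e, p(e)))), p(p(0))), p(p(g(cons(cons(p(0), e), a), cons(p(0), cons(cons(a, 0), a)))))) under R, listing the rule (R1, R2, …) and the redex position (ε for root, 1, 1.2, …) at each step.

1. cons(cons(g(cons(cons(a, 0), a), p(cons(e, p(e)))), p(p(0))), p(p(g(cons(cons(p(0), e), a), cons(p(0), cons(cons(a, 0), a))))))  →  cons(cons(0, p(p(0))), p(p(g(cons(cons(p(0), e), a), cons(p(0), cons(cons(a, 0), a))))))   [R3 at 1.1]
2. cons(cons(0, p(p(0))), p(p(g(cons(cons(p(0), e), a), cons(p(0), cons(cons(a, 0), a))))))  →  cons(cons(0, p(p(0))), p(p(a)))   [R5 at 2.1.1]

cons(cons(0, p(p(0))), p(p(a)))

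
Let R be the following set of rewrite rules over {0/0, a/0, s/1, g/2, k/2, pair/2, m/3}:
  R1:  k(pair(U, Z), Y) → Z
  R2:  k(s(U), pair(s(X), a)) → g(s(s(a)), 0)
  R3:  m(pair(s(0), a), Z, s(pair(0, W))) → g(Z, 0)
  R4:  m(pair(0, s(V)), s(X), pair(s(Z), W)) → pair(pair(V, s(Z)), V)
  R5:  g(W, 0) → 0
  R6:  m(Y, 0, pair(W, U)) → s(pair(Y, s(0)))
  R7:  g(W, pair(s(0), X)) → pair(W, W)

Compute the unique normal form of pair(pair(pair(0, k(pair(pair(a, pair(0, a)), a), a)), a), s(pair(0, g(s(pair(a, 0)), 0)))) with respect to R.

1. pair(pair(pair(0, k(pair(pair(a, pair(0, a)), a), a)), a), s(pair(0, g(s(pair(a, 0)), 0))))  →  pair(pair(pair(0, a), a), s(pair(0, g(s(pair(a, 0)), 0))))   [R1 at 1.1.2]
2. pair(pair(pair(0, a), a), s(pair(0, g(s(pair(a, 0)), 0))))  →  pair(pair(pair(0, a), a), s(pair(0, 0)))   [R5 at 2.1.2]

pair(pair(pair(0, a), a), s(pair(0, 0)))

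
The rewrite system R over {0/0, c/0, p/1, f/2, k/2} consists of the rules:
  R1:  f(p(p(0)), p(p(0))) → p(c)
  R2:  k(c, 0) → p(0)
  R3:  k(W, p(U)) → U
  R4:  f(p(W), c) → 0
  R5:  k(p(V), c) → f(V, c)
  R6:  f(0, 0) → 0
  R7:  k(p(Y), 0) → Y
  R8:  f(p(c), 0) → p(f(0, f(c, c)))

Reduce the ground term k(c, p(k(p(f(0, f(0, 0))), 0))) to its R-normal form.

1. k(c, p(k(p(f(0, f(0, 0))), 0)))  →  k(p(f(0, f(0, 0))), 0)   [R3 at ε]
2. k(p(f(0, f(0, 0))), 0)  →  f(0, f(0, 0))   [R7 at ε]
3. f(0, f(0, 0))  →  f(0, 0)   [R6 at 2]
4. f(0, 0)  →  0   [R6 at ε]

0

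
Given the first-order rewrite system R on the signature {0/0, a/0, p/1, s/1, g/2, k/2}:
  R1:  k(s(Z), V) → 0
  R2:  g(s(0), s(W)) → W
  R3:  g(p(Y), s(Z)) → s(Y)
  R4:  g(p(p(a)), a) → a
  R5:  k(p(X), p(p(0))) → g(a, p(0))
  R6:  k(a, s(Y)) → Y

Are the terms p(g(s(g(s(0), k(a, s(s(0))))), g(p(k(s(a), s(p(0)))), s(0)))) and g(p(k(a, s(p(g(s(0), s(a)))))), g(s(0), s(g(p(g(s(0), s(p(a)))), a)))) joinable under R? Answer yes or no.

Reduce t₁ = p(g(s(g(s(0), k(a, s(s(0))))), g(p(k(s(a), s(p(0)))), s(0)))):
1. p(g(s(g(s(0), k(a, s(s(0))))), g(p(k(s(a), s(p(0)))), s(0))))  →  p(g(s(g(s(0), s(0))), g(p(k(s(a), s(p(0)))), s(0))))   [R6 at 1.1.1.2]
2. p(g(s(g(s(0), s(0))), g(p(k(s(a), s(p(0)))), s(0))))  →  p(g(s(0), g(p(k(s(a), s(p(0)))), s(0))))   [R2 at 1.1.1]
3. p(g(s(0), g(p(k(s(a), s(p(0)))), s(0))))  →  p(g(s(0), s(k(s(a), s(p(0))))))   [R3 at 1.2]
4. p(g(s(0), s(k(s(a), s(p(0))))))  →  p(k(s(a), s(p(0))))   [R2 at 1]
5. p(k(s(a), s(p(0))))  →  p(0)   [R1 at 1]

Reduce t₂ = g(p(k(a, s(p(g(s(0), s(a)))))), g(s(0), s(g(p(g(s(0), s(p(a)))), a)))):
1. g(p(k(a, s(p(g(s(0), s(a)))))), g(s(0), s(g(p(g(s(0), s(p(a)))), a))))  →  g(p(p(g(s(0), s(a)))), g(s(0), s(g(p(g(s(0), s(p(a)))), a))))   [R6 at 1.1]
2. g(p(p(g(s(0), s(a)))), g(s(0), s(g(p(g(s(0), s(p(a)))), a))))  →  g(p(p(a)), g(s(0), s(g(p(g(s(0), s(p(a)))), a))))   [R2 at 1.1.1]
3. g(p(p(a)), g(s(0), s(g(p(g(s(0), s(p(a)))), a))))  →  g(p(p(a)), g(p(g(s(0), s(p(a)))), a))   [R2 at 2]
4. g(p(p(a)), g(p(g(s(0), s(p(a)))), a))  →  g(p(p(a)), g(p(p(a)), a))   [R2 at 2.1.1]
5. g(p(p(a)), g(p(p(a)), a))  →  g(p(p(a)), a)   [R4 at 2]
6. g(p(p(a)), a)  →  a   [R4 at ε]

no — NF(t₁) = p(0), NF(t₂) = a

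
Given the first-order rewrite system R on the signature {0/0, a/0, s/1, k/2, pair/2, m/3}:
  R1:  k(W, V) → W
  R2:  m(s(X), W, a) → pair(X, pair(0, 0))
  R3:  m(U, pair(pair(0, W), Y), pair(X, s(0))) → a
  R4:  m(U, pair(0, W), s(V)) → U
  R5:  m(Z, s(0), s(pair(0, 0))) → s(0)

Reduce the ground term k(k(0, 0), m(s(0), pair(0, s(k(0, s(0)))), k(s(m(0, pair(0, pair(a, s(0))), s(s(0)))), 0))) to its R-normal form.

1. k(k(0, 0), m(s(0), pair(0, s(k(0, s(0)))), k(s(m(0, pair(0, pair(a, s(0))), s(s(0)))), 0)))  →  k(0, 0)   [R1 at ε]
2. k(0, 0)  →  0   [R1 at ε]

0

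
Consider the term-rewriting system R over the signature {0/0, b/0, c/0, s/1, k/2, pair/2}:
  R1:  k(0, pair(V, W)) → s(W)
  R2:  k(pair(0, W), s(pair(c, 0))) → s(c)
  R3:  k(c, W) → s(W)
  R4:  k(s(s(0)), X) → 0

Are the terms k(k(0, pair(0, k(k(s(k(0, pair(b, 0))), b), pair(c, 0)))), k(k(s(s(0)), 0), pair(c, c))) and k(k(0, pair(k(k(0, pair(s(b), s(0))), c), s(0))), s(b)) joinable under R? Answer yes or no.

yes — NF(t₁) = 0, NF(t₂) = 0

Reduce t₁ = k(k(0, pair(0, k(k(s(k(0, pair(b, 0))), b), pair(c, 0)))), k(k(s(s(0)), 0), pair(c, c))):
1. k(k(0, pair(0, k(k(s(k(0, pair(b, 0))), b), pair(c, 0)))), k(k(s(s(0)), 0), pair(c, c)))  →  k(s(k(k(s(k(0, pair(b, 0))), b), pair(c, 0))), k(k(s(s(0)), 0), pair(c, c)))   [R1 at 1]
2. k(s(k(k(s(k(0, pair(b, 0))), b), pair(c, 0))), k(k(s(s(0)), 0), pair(c, c)))  →  k(s(k(k(s(s(0)), b), pair(c, 0))), k(k(s(s(0)), 0), pair(c, c)))   [R1 at 1.1.1.1.1]
3. k(s(k(k(s(s(0)), b), pair(c, 0))), k(k(s(s(0)), 0), pair(c, c)))  →  k(s(k(0, pair(c, 0))), k(k(s(s(0)), 0), pair(c, c)))   [R4 at 1.1.1]
4. k(s(k(0, pair(c, 0))), k(k(s(s(0)), 0), pair(c, c)))  →  k(s(s(0)), k(k(s(s(0)), 0), pair(c, c)))   [R1 at 1.1]
5. k(s(s(0)), k(k(s(s(0)), 0), pair(c, c)))  →  0   [R4 at ε]

Reduce t₂ = k(k(0, pair(k(k(0, pair(s(b), s(0))), c), s(0))), s(b)):
1. k(k(0, pair(k(k(0, pair(s(b), s(0))), c), s(0))), s(b))  →  k(s(s(0)), s(b))   [R1 at 1]
2. k(s(s(0)), s(b))  →  0   [R4 at ε]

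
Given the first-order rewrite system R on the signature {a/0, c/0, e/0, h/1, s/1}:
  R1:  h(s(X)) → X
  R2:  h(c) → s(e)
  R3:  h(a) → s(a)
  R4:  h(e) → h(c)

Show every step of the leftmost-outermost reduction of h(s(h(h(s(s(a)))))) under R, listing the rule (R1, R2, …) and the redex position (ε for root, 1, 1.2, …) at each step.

1. h(s(h(h(s(s(a))))))  →  h(h(s(s(a))))   [R1 at ε]
2. h(h(s(s(a))))  →  h(s(a))   [R1 at 1]
3. h(s(a))  →  a   [R1 at ε]

a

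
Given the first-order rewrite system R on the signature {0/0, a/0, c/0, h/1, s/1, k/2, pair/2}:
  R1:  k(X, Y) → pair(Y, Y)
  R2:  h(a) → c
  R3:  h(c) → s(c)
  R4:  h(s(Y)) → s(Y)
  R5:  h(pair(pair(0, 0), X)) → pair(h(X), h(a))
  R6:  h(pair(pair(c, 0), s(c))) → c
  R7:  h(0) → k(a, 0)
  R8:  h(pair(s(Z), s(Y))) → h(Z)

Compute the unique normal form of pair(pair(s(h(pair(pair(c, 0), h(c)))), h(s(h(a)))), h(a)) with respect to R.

1. pair(pair(s(h(pair(pair(c, 0), h(c)))), h(s(h(a)))), h(a))  →  pair(pair(s(h(pair(pair(c, 0), s(c)))), h(s(h(a)))), h(a))   [R3 at 1.1.1.1.2]
2. pair(pair(s(h(pair(pair(c, 0), s(c)))), h(s(h(a)))), h(a))  →  pair(pair(s(c), h(s(h(a)))), h(a))   [R6 at 1.1.1]
3. pair(pair(s(c), h(s(h(a)))), h(a))  →  pair(pair(s(c), s(h(a))), h(a))   [R4 at 1.2]
4. pair(pair(s(c), s(h(a))), h(a))  →  pair(pair(s(c), s(c)), h(a))   [R2 at 1.2.1]
5. pair(pair(s(c), s(c)), h(a))  →  pair(pair(s(c), s(c)), c)   [R2 at 2]

pair(pair(s(c), s(c)), c)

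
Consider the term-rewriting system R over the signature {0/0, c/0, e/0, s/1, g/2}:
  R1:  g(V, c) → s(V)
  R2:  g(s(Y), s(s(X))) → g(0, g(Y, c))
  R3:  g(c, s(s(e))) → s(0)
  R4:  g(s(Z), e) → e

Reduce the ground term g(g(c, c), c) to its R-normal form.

1. g(g(c, c), c)  →  s(g(c, c))   [R1 at ε]
2. s(g(c, c))  →  s(s(c))   [R1 at 1]

s(s(c))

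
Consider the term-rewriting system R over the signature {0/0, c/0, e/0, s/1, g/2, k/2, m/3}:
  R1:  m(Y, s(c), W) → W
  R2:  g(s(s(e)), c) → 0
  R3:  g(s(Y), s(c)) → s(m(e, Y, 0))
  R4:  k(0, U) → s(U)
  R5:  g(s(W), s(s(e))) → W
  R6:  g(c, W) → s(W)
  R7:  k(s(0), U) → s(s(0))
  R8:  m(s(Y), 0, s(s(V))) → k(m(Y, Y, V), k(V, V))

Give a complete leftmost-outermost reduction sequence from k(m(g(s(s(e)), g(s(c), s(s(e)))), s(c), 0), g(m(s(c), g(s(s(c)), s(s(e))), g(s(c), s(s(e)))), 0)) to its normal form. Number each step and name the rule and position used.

s(s(0))

1. k(m(g(s(s(e)), g(s(c), s(s(e)))), s(c), 0), g(m(s(c), g(s(s(c)), s(s(e))), g(s(c), s(s(e)))), 0))  →  k(0, g(m(s(c), g(s(s(c)), s(s(e))), g(s(c), s(s(e)))), 0))   [R1 at 1]
2. k(0, g(m(s(c), g(s(s(c)), s(s(e))), g(s(c), s(s(e)))), 0))  →  s(g(m(s(c), g(s(s(c)), s(s(e))), g(s(c), s(s(e)))), 0))   [R4 at ε]
3. s(g(m(s(c), g(s(s(c)), s(s(e))), g(s(c), s(s(e)))), 0))  →  s(g(m(s(c), s(c), g(s(c), s(s(e)))), 0))   [R5 at 1.1.2]
4. s(g(m(s(c), s(c), g(s(c), s(s(e)))), 0))  →  s(g(g(s(c), s(s(e))), 0))   [R1 at 1.1]
5. s(g(g(s(c), s(s(e))), 0))  →  s(g(c, 0))   [R5 at 1.1]
6. s(g(c, 0))  →  s(s(0))   [R6 at 1]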